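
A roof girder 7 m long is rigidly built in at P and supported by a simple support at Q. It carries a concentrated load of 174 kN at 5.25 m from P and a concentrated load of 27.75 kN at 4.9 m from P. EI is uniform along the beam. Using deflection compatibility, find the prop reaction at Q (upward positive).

R_Q = 125.7 kN

Release the roller at Q. Primary structure: cantilever fixed at P.
Primary-structure tip deflection at Q by superposition:
  point load 174 at a = 5.25: Pa²(3L − a)/(6EI) = 12589/EI
  point load 27.75 at a = 4.9: Pa²(3L − a)/(6EI) = 1788/EI
  δ_0 = 14377/EI
Flexibility coefficient — unit upward force at Q: δ_{QQ} = L³/(3EI) = 114.3/EI.
The prop prevents deflection at Q: R_Q = δ_0/δ_{QQ} = 14377/114.3 = 125.7 kN.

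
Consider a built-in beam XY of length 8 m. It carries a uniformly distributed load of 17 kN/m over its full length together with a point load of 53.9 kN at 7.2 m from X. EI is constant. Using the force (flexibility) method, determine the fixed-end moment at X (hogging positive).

Take the two fixed-end moments M_X, M_Y as redundants; the released structure is the simple span XY.
End rotations of the released simple span under the applied load (×1/EI):
  at X: UDL 17: wL³/(24EI) = 362.7/EI
  at Y: UDL 17: wL³/(24EI) = 362.7/EI
  at X: point load 53.9 at a = 7.2: Pab(L + b)/(6LEI) = 56.92/EI
  at Y: point load 53.9 at a = 7.2: Pab(L + a)/(6LEI) = 98.31/EI
  θ_X0 = 419.6/EI,  θ_Y0 = 461/EI
Flexibility coefficients: a unit moment at one end gives L/(3EI) there and L/(6EI) at the far end, so f₁₁ = f₂₂ = 2.667/EI and f₁₂ = f₂₁ = 1.333/EI.
Compatibility — zero rotation at each built-in end:
  2.667 M_X + 1.333 M_Y = 419.6
  1.333 M_X + 2.667 M_Y = 461
Solving the pair gives M_X = 94.55 kN·m and M_Y = 125.6 kN·m (hogging).

M_X = 94.55 kN·m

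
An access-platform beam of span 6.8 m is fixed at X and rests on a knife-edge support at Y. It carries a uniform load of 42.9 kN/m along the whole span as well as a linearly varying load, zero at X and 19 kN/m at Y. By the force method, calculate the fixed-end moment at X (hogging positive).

M_X = 299.2 kN·m

Remove the prop at Y; the released (primary) structure is a cantilever built in at X.
Downward deflection at the released point Y due to the loads:
  UDL 42.9: wL⁴/(8EI) = 11466/EI
  triangular load, peak 19 at the free end: 11w₀L⁴/(120EI) = 3724/EI
  δ_0 = 15190/EI
Tip deflection under a unit load at Y: L³/(3EI) = 104.8/EI.
Compatibility at Y: δ_0 − R_Y·δ_{YY} = 0, so R_Y = 15190/104.8 = 144.9 kN.
Moment equilibrium about X: M_X = Σ(load moments about X) − R_Y·L = 1285 − 144.9×6.8 = 299.2 kN·m.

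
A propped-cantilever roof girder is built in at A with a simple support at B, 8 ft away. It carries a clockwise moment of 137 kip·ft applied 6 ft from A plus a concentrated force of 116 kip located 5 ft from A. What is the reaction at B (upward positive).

R_B = 77.89 kip

Release the roller at B. Primary structure: cantilever fixed at A.
Free-end deflection of the primary structure under the applied loading (downward +):
  clockwise couple 137 at a = 6: M₀a(2L − a)/(2EI) = 4110/EI
  point load 116 at a = 5: Pa²(3L − a)/(6EI) = 9183/EI
  δ_0 = 13293/EI
Tip deflection under a unit load at B: L³/(3EI) = 170.7/EI.
The prop prevents deflection at B: R_B = δ_0/δ_{BB} = 13293/170.7 = 77.89 kip.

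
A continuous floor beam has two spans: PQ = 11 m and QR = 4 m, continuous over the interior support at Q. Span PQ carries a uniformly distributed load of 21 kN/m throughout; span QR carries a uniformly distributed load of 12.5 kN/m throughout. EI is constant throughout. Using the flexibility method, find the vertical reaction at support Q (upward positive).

R_Q = 222.2 kN

Release continuity at Q by inserting a hinge; the redundant is the internal moment M_Q. The primary structure is two simply-supported spans PQ and QR.
Rotations at Q on the released spans (each span's end-slope, ×1/EI):
  span PQ: UDL 21: wL³/(24EI) = 1165/EI
  span QR: UDL 12.5: wL³/(24EI) = 33.33/EI
  relative rotation θ_0 = (1165 + 33.33)/EI = 1198/EI
A unit hogging moment at Q produces rotation L₁/(3EI) + L₂/(3EI) = 5/EI.
Compatibility: M_Q·(L₁+L₂)/(3EI) = θ_0, giving M_Q = 239.6 kN·m (hogging).
Span PQ, ΣM about P with M_Q applied at Q: R_Q^{PQ}·11 = 1270 + 239.6, so R_Q^{PQ} = 137.3 kN and R_P = 231 − 137.3 = 93.72 kN.
Span QR, ΣM about R: R_Q^{QR}·4 = 100 + 239.6, so R_Q^{QR} = 84.9 kN and R_R = 50 − 84.9 = -34.9 kN.
R_Q = 137.3 + 84.9 = 222.2 kN.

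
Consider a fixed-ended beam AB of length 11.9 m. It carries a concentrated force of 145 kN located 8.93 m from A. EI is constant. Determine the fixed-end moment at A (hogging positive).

M_A = 80.66 kN·m

Release both end moments; the primary structure is a simply-supported span AB with redundants M_A and M_B.
Simple-span end rotations at A and B under the given loads:
  at A: point load 145 at a = 8.93: Pab(L + b)/(6LEI) = 800.9/EI
  at B: point load 145 at a = 8.93: Pab(L + a)/(6LEI) = 1122/EI
  θ_A0 = 800.9/EI,  θ_B0 = 1122/EI
Flexibility coefficients: a unit moment at one end gives L/(3EI) there and L/(6EI) at the far end, so f₁₁ = f₂₂ = 3.967/EI and f₁₂ = f₂₁ = 1.983/EI.
Compatibility — zero rotation at each built-in end:
  3.967 M_A + 1.983 M_B = 800.9
  1.983 M_A + 3.967 M_B = 1122
Solving the pair gives M_A = 80.66 kN·m and M_B = 242.5 kN·m (hogging).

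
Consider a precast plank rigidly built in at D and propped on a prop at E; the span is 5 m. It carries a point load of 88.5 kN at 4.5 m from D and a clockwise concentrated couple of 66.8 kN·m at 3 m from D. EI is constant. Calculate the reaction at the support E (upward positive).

Take the reaction at E as the redundant and release it; the primary structure is a cantilever fixed at D.
Deflection at E on the released cantilever, summing each load's contribution:
  point load 88.5 at a = 4.5: Pa²(3L − a)/(6EI) = 3136/EI
  clockwise couple 66.8 at a = 3: M₀a(2L − a)/(2EI) = 701.4/EI
  δ_0 = 3838/EI
Flexibility coefficient — unit upward force at E: δ_{EE} = L³/(3EI) = 41.67/EI.
The prop prevents deflection at E: R_E = δ_0/δ_{EE} = 3838/41.67 = 92.1 kN.

R_E = 92.1 kN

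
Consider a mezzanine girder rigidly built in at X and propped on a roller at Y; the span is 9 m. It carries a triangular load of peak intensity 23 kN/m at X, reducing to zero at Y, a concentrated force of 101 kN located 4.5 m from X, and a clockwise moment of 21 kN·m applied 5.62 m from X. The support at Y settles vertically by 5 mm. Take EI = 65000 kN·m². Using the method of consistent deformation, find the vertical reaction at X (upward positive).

R_X = 150.6 kN

Remove the prop at Y; the released (primary) structure is a cantilever built in at X.
Primary-structure tip deflection at Y by superposition:
  triangular load, peak 23 at the fixed end: w₀L⁴/(30EI) = 5030/EI
  point load 101 at a = 4.5: Pa²(3L − a)/(6EI) = 7670/EI
  clockwise couple 21 at a = 5.62: M₀a(2L − a)/(2EI) = 730.5/EI
  δ_0 = 13430/EI
Flexibility coefficient — unit upward force at Y: δ_{YY} = L³/(3EI) = 243/EI.
With EI = 65000 kN·m²: δ_0 = 0.20662 m and δ_{YY} = 0.003738 m/kN.
Compatibility — the beam at Y must follow the support down by 0.005 m: δ_0 − R_Y·δ_{YY} = 0.005, so R_Y = (0.20662 − 0.005)/0.003738 = 53.93 kN.
Vertical equilibrium: R_X = ΣP − R_Y = 204.5 − 53.93 = 150.6 kN.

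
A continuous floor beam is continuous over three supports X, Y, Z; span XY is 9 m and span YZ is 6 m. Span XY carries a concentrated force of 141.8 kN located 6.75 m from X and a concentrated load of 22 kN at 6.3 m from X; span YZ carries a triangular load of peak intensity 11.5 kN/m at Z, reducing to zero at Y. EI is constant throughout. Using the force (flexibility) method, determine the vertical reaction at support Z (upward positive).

Release continuity at Y by inserting a hinge; the redundant is the internal moment M_Y. The primary structure is two simply-supported spans XY and YZ.
Discontinuity in slope at Y on the released structure — sum the simple-span end rotations:
  span XY: point load 141.8 at a = 6.75: Pab(L + a)/(6LEI) = 628.1/EI
  span XY: point load 22 at a = 6.3: Pab(L + a)/(6LEI) = 106/EI
  span YZ: triangular load, peak 11.5: 7w₀L³/(360EI) = 48.3/EI
  relative rotation θ_0 = (734.2 + 48.3)/EI = 782.5/EI
A unit hogging moment at Y produces rotation L₁/(3EI) + L₂/(3EI) = 5/EI.
Slope continuity at Y: θ_0 = M_Y·5/EI, so M_Y = 782.5/5 = 156.5 kN·m (hogging).
Span YZ, ΣM about Z: R_Y^{YZ}·6 = 69 + 156.5, so R_Y^{YZ} = 37.58 kN and R_Z = 34.5 − 37.58 = -3.082 kN.

R_Z = -3.082 kN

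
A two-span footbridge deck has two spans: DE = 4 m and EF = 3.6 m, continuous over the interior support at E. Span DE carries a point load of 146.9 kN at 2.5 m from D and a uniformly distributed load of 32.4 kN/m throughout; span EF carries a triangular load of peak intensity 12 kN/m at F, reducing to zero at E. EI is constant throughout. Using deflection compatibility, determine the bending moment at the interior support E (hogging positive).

M_E = 97.3 kN·m

Insert a hinge at E; M_E is the redundant, and each span becomes simply supported.
Rotations at E on the released spans (each span's end-slope, ×1/EI):
  span DE: point load 146.9 at a = 2.5: Pab(L + a)/(6LEI) = 149.2/EI
  span DE: UDL 32.4: wL³/(24EI) = 86.4/EI
  span EF: triangular load, peak 12: 7w₀L³/(360EI) = 10.89/EI
  relative rotation θ_0 = (235.6 + 10.89)/EI = 246.5/EI
A unit hogging moment at E produces rotation L₁/(3EI) + L₂/(3EI) = 2.533/EI.
Compatibility: M_E·(L₁+L₂)/(3EI) = θ_0, giving M_E = 97.3 kN·m (hogging).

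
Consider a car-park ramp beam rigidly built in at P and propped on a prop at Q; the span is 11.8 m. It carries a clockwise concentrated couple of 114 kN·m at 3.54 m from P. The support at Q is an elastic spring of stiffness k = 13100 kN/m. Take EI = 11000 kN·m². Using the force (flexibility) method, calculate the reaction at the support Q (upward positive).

Remove the prop at Q; the released (primary) structure is a cantilever built in at P.
Downward deflection at the released point Q due to the loads:
  clockwise couple 114 at a = 3.54: M₀a(2L − a)/(2EI) = 4048/EI
Tip deflection under a unit load at Q: L³/(3EI) = 547.7/EI.
With EI = 11000 kN·m²: δ_0 = 0.36797 m and δ_{QQ} = 0.049789 m/kN.
Compatibility — the spring shortens by R_Q/k under the reaction it provides: δ_0 − R_Q·δ_{QQ} = R_Q/k. With 1/k = 0.000076 m/kN, R_Q = δ_0 / (δ_{QQ} + 1/k) = 0.36797 / (0.049789 + 0.000076) = 7.379 kN.

R_Q = 7.379 kN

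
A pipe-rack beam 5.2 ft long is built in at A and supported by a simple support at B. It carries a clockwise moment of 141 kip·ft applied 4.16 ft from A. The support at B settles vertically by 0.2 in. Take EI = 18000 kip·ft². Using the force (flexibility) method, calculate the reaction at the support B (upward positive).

R_B = 32.65 kip

Remove the prop at B; the released (primary) structure is a cantilever built in at A.
Free-end deflection of the primary structure under the applied loading (downward +):
  clockwise couple 141 at a = 4.16: M₀a(2L − a)/(2EI) = 1830/EI
Flexibility coefficient — unit upward force at B: δ_{BB} = L³/(3EI) = 46.87/EI.
With EI = 18000 kip·ft²: δ_0 = 0.10167 ft and δ_{BB} = 0.002604 ft/kip.
Compatibility — the beam at B must follow the support down by 0.01667 ft: δ_0 − R_B·δ_{BB} = 0.01667, so R_B = (0.10167 − 0.01667)/0.002604 = 32.65 kip.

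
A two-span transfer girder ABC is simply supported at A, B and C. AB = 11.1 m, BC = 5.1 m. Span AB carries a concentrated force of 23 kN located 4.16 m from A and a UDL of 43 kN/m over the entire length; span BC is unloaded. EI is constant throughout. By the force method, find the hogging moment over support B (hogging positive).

M_B = 481.9 kN·m

Insert a hinge at B; M_B is the redundant, and each span becomes simply supported.
Discontinuity in slope at B on the released structure — sum the simple-span end rotations:
  span AB: point load 23 at a = 4.16: Pab(L + a)/(6LEI) = 152.1/EI
  span AB: UDL 43: wL³/(24EI) = 2450/EI
  relative rotation θ_0 = (2602 + 0)/EI = 2602/EI
A unit hogging moment at B produces rotation L₁/(3EI) + L₂/(3EI) = 5.4/EI.
Slope continuity at B: θ_0 = M_B·5.4/EI, so M_B = 2602/5.4 = 481.9 kN·m (hogging).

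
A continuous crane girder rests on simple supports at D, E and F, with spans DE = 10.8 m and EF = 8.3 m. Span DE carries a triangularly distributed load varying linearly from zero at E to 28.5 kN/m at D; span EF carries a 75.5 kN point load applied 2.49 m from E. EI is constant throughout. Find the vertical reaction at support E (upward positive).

Take M_E as the redundant. Released structure: two simple spans DE and EF with a hinge at E.
Discontinuity in slope at E on the released structure — sum the simple-span end rotations:
  span DE: triangular load, peak 28.5: 7w₀L³/(360EI) = 698.1/EI
  span EF: point load 75.5 at a = 2.49: Pab(L + b)/(6LEI) = 309.5/EI
  relative rotation θ_0 = (698.1 + 309.5)/EI = 1008/EI
A unit hogging moment at E produces rotation L₁/(3EI) + L₂/(3EI) = 6.367/EI.
Slope continuity at E: θ_0 = M_E·6.367/EI, so M_E = 1008/6.367 = 158.3 kN·m (hogging).
Span DE, ΣM about D with M_E applied at E: R_E^{DE}·10.8 = 554 + 158.3, so R_E^{DE} = 65.95 kN and R_D = 153.9 − 65.95 = 87.95 kN.
Span EF, ΣM about F: R_E^{EF}·8.3 = 438.7 + 158.3, so R_E^{EF} = 71.92 kN and R_F = 75.5 − 71.92 = 3.583 kN.
R_E = 65.95 + 71.92 = 137.9 kN.

R_E = 137.9 kN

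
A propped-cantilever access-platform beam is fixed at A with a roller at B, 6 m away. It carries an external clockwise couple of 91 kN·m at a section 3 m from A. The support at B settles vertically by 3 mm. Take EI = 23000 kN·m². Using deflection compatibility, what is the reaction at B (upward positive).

Release the roller at B. Primary structure: cantilever fixed at A.
Primary-structure tip deflection at B by superposition:
  clockwise couple 91 at a = 3: M₀a(2L − a)/(2EI) = 1228/EI
Tip deflection under a unit load at B: L³/(3EI) = 72/EI.
With EI = 23000 kN·m²: δ_0 = 0.053413 m and δ_{BB} = 0.00313 m/kN.
Compatibility — the beam at B must follow the support down by 0.003 m: δ_0 − R_B·δ_{BB} = 0.003, so R_B = (0.053413 − 0.003)/0.00313 = 16.1 kN.

R_B = 16.1 kN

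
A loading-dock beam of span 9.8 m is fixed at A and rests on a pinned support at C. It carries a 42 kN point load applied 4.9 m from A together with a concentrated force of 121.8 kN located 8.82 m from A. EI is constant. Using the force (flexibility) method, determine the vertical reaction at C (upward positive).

Remove the prop at C; the released (primary) structure is a cantilever built in at A.
Primary-structure tip deflection at C by superposition:
  point load 42 at a = 4.9: Pa²(3L − a)/(6EI) = 4118/EI
  point load 121.8 at a = 8.82: Pa²(3L − a)/(6EI) = 32500/EI
  δ_0 = 36617/EI
Flexibility coefficient — unit upward force at C: δ_{CC} = L³/(3EI) = 313.7/EI.
The prop prevents deflection at C: R_C = δ_0/δ_{CC} = 36617/313.7 = 116.7 kN.

R_C = 116.7 kN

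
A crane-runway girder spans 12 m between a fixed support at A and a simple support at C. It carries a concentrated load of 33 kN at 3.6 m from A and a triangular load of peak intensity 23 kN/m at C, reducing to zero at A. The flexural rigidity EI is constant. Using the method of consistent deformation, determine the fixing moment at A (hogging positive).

Choose R_C as the redundant. The primary structure is the cantilever fixed at A.
Primary-structure tip deflection at C by superposition:
  point load 33 at a = 3.6: Pa²(3L − a)/(6EI) = 2309/EI
  triangular load, peak 23 at the free end: 11w₀L⁴/(120EI) = 43718/EI
  δ_0 = 46028/EI
Tip deflection under a unit load at C: L³/(3EI) = 576/EI.
Compatibility at C: δ_0 − R_C·δ_{CC} = 0, so R_C = 46028/576 = 79.91 kN.
Moment equilibrium about A: M_A = Σ(load moments about A) − R_C·L = 1223 − 79.91×12 = 263.9 kN·m.

M_A = 263.9 kN·m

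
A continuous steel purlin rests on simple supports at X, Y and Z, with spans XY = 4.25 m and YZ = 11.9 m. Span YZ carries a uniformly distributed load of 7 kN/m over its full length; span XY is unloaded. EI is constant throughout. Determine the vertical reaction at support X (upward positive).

Insert a hinge at Y; M_Y is the redundant, and each span becomes simply supported.
End slopes at the hinge Y, treating each span as simply supported:
  span YZ: UDL 7: wL³/(24EI) = 491.5/EI
  relative rotation θ_0 = (0 + 491.5)/EI = 491.5/EI
A unit hogging moment at Y produces rotation L₁/(3EI) + L₂/(3EI) = 5.383/EI.
Compatibility: M_Y·(L₁+L₂)/(3EI) = θ_0, giving M_Y = 91.3 kN·m (hogging).
Span XY, ΣM about X with M_Y applied at Y: R_Y^{XY}·4.25 = 0 + 91.3, so R_Y^{XY} = 21.48 kN and R_X = 0 − 21.48 = -21.48 kN.

R_X = -21.48 kN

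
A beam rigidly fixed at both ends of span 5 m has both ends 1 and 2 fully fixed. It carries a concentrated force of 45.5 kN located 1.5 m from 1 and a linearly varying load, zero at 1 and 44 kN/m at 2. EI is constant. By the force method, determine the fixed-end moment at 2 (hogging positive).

Release both end moments; the primary structure is a simply-supported span 12 with redundants M_1 and M_2.
End rotations of the released simple span under the applied load (×1/EI):
  at 1: point load 45.5 at a = 1.5: Pab(L + b)/(6LEI) = 67.68/EI
  at 2: point load 45.5 at a = 1.5: Pab(L + a)/(6LEI) = 51.76/EI
  at 1: triangular load, peak 44: 7w₀L³/(360EI) = 106.9/EI
  at 2: triangular load, peak 44: w₀L³/(45EI) = 122.2/EI
  θ_10 = 174.6/EI,  θ_20 = 174/EI
Flexibility coefficients: a unit moment at one end gives L/(3EI) there and L/(6EI) at the far end, so f₁₁ = f₂₂ = 1.667/EI and f₁₂ = f₂₁ = 0.8333/EI.
Compatibility — zero rotation at each built-in end:
  1.667 M_1 + 0.8333 M_2 = 174.6
  0.8333 M_1 + 1.667 M_2 = 174
Solving the pair gives M_1 = 70.11 kN·m and M_2 = 69.33 kN·m (hogging).

M_2 = 69.33 kN·m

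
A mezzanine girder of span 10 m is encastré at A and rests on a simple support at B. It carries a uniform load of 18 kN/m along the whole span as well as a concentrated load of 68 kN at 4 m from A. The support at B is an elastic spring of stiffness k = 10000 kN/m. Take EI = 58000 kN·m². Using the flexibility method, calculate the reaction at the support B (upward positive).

Choose R_B as the redundant. The primary structure is the cantilever fixed at A.
Downward deflection at the released point B due to the loads:
  UDL 18: wL⁴/(8EI) = 22500/EI
  point load 68 at a = 4: Pa²(3L − a)/(6EI) = 4715/EI
  δ_0 = 27215/EI
Tip deflection under a unit load at B: L³/(3EI) = 333.3/EI.
With EI = 58000 kN·m²: δ_0 = 0.46922 m and δ_{BB} = 0.005747 m/kN.
Compatibility — the spring shortens by R_B/k under the reaction it provides: δ_0 − R_B·δ_{BB} = R_B/k. With 1/k = 0.0001 m/kN, R_B = δ_0 / (δ_{BB} + 1/k) = 0.46922 / (0.005747 + 0.0001) = 80.25 kN.

R_B = 80.25 kN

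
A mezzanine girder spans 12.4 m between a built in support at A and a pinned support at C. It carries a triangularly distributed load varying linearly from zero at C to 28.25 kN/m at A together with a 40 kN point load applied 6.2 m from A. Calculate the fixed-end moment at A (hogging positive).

Release the roller at C. Primary structure: cantilever fixed at A.
Deflection at C on the released cantilever, summing each load's contribution:
  triangular load, peak 28.25 at the fixed end: w₀L⁴/(30EI) = 22263/EI
  point load 40 at a = 6.2: Pa²(3L − a)/(6EI) = 7944/EI
  δ_0 = 30207/EI
Flexibility coefficient — unit upward force at C: δ_{CC} = L³/(3EI) = 635.5/EI.
The prop prevents deflection at C: R_C = δ_0/δ_{CC} = 30207/635.5 = 47.53 kN.
Moment equilibrium about A: M_A = Σ(load moments about A) − R_C·L = 972 − 47.53×12.4 = 382.6 kN·m.

M_A = 382.6 kN·m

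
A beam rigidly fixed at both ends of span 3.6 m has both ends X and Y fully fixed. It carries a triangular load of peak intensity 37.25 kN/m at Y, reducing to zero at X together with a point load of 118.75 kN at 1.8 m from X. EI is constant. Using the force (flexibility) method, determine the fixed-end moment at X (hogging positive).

M_X = 69.53 kN·m

Take the two fixed-end moments M_X, M_Y as redundants; the released structure is the simple span XY.
On the primary (simply-supported) span, the end slopes from the loading are:
  at X: triangular load, peak 37.25: 7w₀L³/(360EI) = 33.79/EI
  at Y: triangular load, peak 37.25: w₀L³/(45EI) = 38.62/EI
  at X: point load 118.75 at a = 1.8: Pab(L + b)/(6LEI) = 96.19/EI
  at Y: point load 118.75 at a = 1.8: Pab(L + a)/(6LEI) = 96.19/EI
  θ_X0 = 130/EI,  θ_Y0 = 134.8/EI
Flexibility coefficients: a unit moment at one end gives L/(3EI) there and L/(6EI) at the far end, so f₁₁ = f₂₂ = 1.2/EI and f₁₂ = f₂₁ = 0.6/EI.
Compatibility — zero rotation at each built-in end:
  1.2 M_X + 0.6 M_Y = 130
  0.6 M_X + 1.2 M_Y = 134.8
Solving the pair gives M_X = 69.53 kN·m and M_Y = 77.58 kN·m (hogging).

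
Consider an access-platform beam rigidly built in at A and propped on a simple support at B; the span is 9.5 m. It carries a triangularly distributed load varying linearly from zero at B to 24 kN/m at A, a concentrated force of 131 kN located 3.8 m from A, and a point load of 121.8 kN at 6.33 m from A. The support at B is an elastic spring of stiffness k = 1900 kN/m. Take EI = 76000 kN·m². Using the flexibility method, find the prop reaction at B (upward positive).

Choose R_B as the redundant. The primary structure is the cantilever fixed at A.
Downward deflection at the released point B due to the loads:
  triangular load, peak 24 at the fixed end: w₀L⁴/(30EI) = 6516/EI
  point load 131 at a = 3.8: Pa²(3L − a)/(6EI) = 7787/EI
  point load 121.8 at a = 6.33: Pa²(3L − a)/(6EI) = 18033/EI
  δ_0 = 32336/EI
Flexibility coefficient — unit upward force at B: δ_{BB} = L³/(3EI) = 285.8/EI.
With EI = 76000 kN·m²: δ_0 = 0.42548 m and δ_{BB} = 0.00376 m/kN.
Compatibility — the spring shortens by R_B/k under the reaction it provides: δ_0 − R_B·δ_{BB} = R_B/k. With 1/k = 0.000526 m/kN, R_B = δ_0 / (δ_{BB} + 1/k) = 0.42548 / (0.00376 + 0.000526) = 99.25 kN.

R_B = 99.25 kN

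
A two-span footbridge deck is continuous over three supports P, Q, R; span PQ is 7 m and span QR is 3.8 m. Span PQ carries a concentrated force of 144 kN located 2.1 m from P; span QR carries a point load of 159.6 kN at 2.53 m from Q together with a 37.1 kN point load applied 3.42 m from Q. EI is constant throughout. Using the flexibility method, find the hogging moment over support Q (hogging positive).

M_Q = 123.3 kN·m

Insert a hinge at Q; M_Q is the redundant, and each span becomes simply supported.
End slopes at the hinge Q, treating each span as simply supported:
  span PQ: point load 144 at a = 2.1: Pab(L + a)/(6LEI) = 321/EI
  span QR: point load 159.6 at a = 2.53: Pab(L + b)/(6LEI) = 114/EI
  span QR: point load 37.1 at a = 3.42: Pab(L + b)/(6LEI) = 8.839/EI
  relative rotation θ_0 = (321 + 122.9)/EI = 443.9/EI
A unit hogging moment at Q produces rotation L₁/(3EI) + L₂/(3EI) = 3.6/EI.
Slope continuity at Q: θ_0 = M_Q·3.6/EI, so M_Q = 443.9/3.6 = 123.3 kN·m (hogging).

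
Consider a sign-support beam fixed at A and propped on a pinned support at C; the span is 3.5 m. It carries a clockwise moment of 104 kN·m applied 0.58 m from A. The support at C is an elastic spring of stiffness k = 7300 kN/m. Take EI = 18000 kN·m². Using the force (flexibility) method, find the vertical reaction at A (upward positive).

Take the reaction at C as the redundant and release it; the primary structure is a cantilever fixed at A.
Free-end deflection of the primary structure under the applied loading (downward +):
  clockwise couple 104 at a = 0.58: M₀a(2L − a)/(2EI) = 193.6/EI
Tip deflection under a unit load at C: L³/(3EI) = 14.29/EI.
With EI = 18000 kN·m²: δ_0 = 0.010757 m and δ_{CC} = 0.000794 m/kN.
Compatibility — the spring shortens by R_C/k under the reaction it provides: δ_0 − R_C·δ_{CC} = R_C/k. With 1/k = 0.000137 m/kN, R_C = δ_0 / (δ_{CC} + 1/k) = 0.010757 / (0.000794 + 0.000137) = 11.55 kN.
Vertical equilibrium: R_A = ΣP − R_C = 0 − 11.55 = -11.55 kN.

R_A = -11.55 kN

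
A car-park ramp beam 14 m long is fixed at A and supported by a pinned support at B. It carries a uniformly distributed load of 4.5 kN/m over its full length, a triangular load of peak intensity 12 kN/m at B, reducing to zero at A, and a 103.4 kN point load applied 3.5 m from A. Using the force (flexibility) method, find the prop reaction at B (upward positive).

Take the reaction at B as the redundant and release it; the primary structure is a cantilever fixed at A.
Downward deflection at the released point B due to the loads:
  UDL 4.5: wL⁴/(8EI) = 21609/EI
  triangular load, peak 12 at the free end: 11w₀L⁴/(120EI) = 42258/EI
  point load 103.4 at a = 3.5: Pa²(3L − a)/(6EI) = 8128/EI
  δ_0 = 71994/EI
Tip deflection under a unit load at B: L³/(3EI) = 914.7/EI.
The prop prevents deflection at B: R_B = δ_0/δ_{BB} = 71994/914.7 = 78.71 kN.

R_B = 78.71 kN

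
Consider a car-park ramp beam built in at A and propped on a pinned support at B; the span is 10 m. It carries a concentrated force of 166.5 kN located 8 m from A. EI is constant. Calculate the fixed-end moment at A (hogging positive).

M_A = 159.8 kN·m

Take the reaction at B as the redundant and release it; the primary structure is a cantilever fixed at A.
Free-end deflection of the primary structure under the applied loading (downward +):
  point load 166.5 at a = 8: Pa²(3L − a)/(6EI) = 39072/EI
Tip deflection under a unit load at B: L³/(3EI) = 333.3/EI.
Compatibility at B: δ_0 − R_B·δ_{BB} = 0, so R_B = 39072/333.3 = 117.2 kN.
Moment equilibrium about A: M_A = Σ(load moments about A) − R_B·L = 1332 − 117.2×10 = 159.8 kN·m.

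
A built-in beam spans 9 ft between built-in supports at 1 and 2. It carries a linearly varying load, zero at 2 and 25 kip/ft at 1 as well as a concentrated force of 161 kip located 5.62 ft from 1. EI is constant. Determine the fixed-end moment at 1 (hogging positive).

Release both end moments; the primary structure is a simply-supported span 12 with redundants M_1 and M_2.
End rotations of the released simple span under the applied load (×1/EI):
  at 1: triangular load, peak 25: w₀L³/(45EI) = 405/EI
  at 2: triangular load, peak 25: 7w₀L³/(360EI) = 354.4/EI
  at 1: point load 161 at a = 5.62: Pab(L + b)/(6LEI) = 701.1/EI
  at 2: point load 161 at a = 5.62: Pab(L + a)/(6LEI) = 828/EI
  θ_10 = 1106/EI,  θ_20 = 1182/EI
Flexibility coefficients: a unit moment at one end gives L/(3EI) there and L/(6EI) at the far end, so f₁₁ = f₂₂ = 3/EI and f₁₂ = f₂₁ = 1.5/EI.
Compatibility — zero rotation at each built-in end:
  3 M_1 + 1.5 M_2 = 1106
  1.5 M_1 + 3 M_2 = 1182
Solving the pair gives M_1 = 228.9 kip·ft and M_2 = 279.7 kip·ft (hogging).

M_1 = 228.9 kip·ft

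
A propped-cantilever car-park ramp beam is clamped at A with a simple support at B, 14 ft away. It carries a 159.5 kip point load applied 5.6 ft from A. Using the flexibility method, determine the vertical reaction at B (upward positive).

R_B = 33.18 kip

Take the reaction at B as the redundant and release it; the primary structure is a cantilever fixed at A.
Free-end deflection of the primary structure under the applied loading (downward +):
  point load 159.5 at a = 5.6: Pa²(3L − a)/(6EI) = 30345/EI
Flexibility coefficient — unit upward force at B: δ_{BB} = L³/(3EI) = 914.7/EI.
Compatibility at B: δ_0 − R_B·δ_{BB} = 0, so R_B = 30345/914.7 = 33.18 kip.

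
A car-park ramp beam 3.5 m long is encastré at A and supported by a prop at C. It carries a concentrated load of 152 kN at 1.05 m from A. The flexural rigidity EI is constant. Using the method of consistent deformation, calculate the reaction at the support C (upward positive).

Release the roller at C. Primary structure: cantilever fixed at A.
Free-end deflection of the primary structure under the applied loading (downward +):
  point load 152 at a = 1.05: Pa²(3L − a)/(6EI) = 263.9/EI
Tip deflection under a unit load at C: L³/(3EI) = 14.29/EI.
The prop prevents deflection at C: R_C = δ_0/δ_{CC} = 263.9/14.29 = 18.47 kN.

R_C = 18.47 kN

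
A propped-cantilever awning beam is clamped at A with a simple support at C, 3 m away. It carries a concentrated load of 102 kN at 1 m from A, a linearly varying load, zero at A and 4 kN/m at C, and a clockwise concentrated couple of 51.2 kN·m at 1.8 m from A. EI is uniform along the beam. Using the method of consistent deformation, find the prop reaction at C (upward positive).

Choose R_C as the redundant. The primary structure is the cantilever fixed at A.
Free-end deflection of the primary structure under the applied loading (downward +):
  point load 102 at a = 1: Pa²(3L − a)/(6EI) = 136/EI
  triangular load, peak 4 at the free end: 11w₀L⁴/(120EI) = 29.7/EI
  clockwise couple 51.2 at a = 1.8: M₀a(2L − a)/(2EI) = 193.5/EI
  δ_0 = 359.2/EI
Flexibility coefficient — unit upward force at C: δ_{CC} = L³/(3EI) = 9/EI.
The prop prevents deflection at C: R_C = δ_0/δ_{CC} = 359.2/9 = 39.92 kN.

R_C = 39.92 kN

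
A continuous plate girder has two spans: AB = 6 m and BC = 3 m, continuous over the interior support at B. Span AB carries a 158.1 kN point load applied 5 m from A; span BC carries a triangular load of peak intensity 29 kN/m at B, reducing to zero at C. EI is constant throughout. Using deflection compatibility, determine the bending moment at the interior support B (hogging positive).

M_B = 86.31 kN·m

Release continuity at B by inserting a hinge; the redundant is the internal moment M_B. The primary structure is two simply-supported spans AB and BC.
End slopes at the hinge B, treating each span as simply supported:
  span AB: point load 158.1 at a = 5: Pab(L + a)/(6LEI) = 241.5/EI
  span BC: triangular load, peak 29: w₀L³/(45EI) = 17.4/EI
  relative rotation θ_0 = (241.5 + 17.4)/EI = 258.9/EI
A unit hogging moment at B produces rotation L₁/(3EI) + L₂/(3EI) = 3/EI.
Compatibility: M_B·(L₁+L₂)/(3EI) = θ_0, giving M_B = 86.31 kN·m (hogging).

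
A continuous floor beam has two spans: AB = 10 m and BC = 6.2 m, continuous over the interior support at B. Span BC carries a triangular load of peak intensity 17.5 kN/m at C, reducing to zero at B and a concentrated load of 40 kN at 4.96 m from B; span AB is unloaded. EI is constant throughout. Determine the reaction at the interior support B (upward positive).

Take M_B as the redundant. Released structure: two simple spans AB and BC with a hinge at B.
Rotations at B on the released spans (each span's end-slope, ×1/EI):
  span BC: triangular load, peak 17.5: 7w₀L³/(360EI) = 81.1/EI
  span BC: point load 40 at a = 4.96: Pab(L + b)/(6LEI) = 49.2/EI
  relative rotation θ_0 = (0 + 130.3)/EI = 130.3/EI
A unit hogging moment at B produces rotation L₁/(3EI) + L₂/(3EI) = 5.4/EI.
Compatibility: M_B·(L₁+L₂)/(3EI) = θ_0, giving M_B = 24.13 kN·m (hogging).
Span AB, ΣM about A with M_B applied at B: R_B^{AB}·10 = 0 + 24.13, so R_B^{AB} = 2.413 kN and R_A = 0 − 2.413 = -2.413 kN.
Span BC, ΣM about C: R_B^{BC}·6.2 = 161.7 + 24.13, so R_B^{BC} = 29.98 kN and R_C = 94.25 − 29.98 = 64.27 kN.
R_B = 2.413 + 29.98 = 32.39 kN.

R_B = 32.39 kN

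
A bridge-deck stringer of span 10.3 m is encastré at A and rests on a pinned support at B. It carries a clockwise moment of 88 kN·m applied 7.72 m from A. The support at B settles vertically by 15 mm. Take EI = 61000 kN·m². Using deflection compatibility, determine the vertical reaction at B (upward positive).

Release the roller at B. Primary structure: cantilever fixed at A.
Downward deflection at the released point B due to the loads:
  clockwise couple 88 at a = 7.72: M₀a(2L − a)/(2EI) = 4375/EI
Flexibility coefficient — unit upward force at B: δ_{BB} = L³/(3EI) = 364.2/EI.
With EI = 61000 kN·m²: δ_0 = 0.071723 m and δ_{BB} = 0.005971 m/kN.
Compatibility — the beam at B must follow the support down by 0.015 m: δ_0 − R_B·δ_{BB} = 0.015, so R_B = (0.071723 − 0.015)/0.005971 = 9.499 kN.

R_B = 9.499 kN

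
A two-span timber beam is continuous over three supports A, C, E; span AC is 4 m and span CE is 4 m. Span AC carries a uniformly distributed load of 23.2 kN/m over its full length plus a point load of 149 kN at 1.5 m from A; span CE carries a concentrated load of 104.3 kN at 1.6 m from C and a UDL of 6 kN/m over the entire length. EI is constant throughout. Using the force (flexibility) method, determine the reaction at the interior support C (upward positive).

Take M_C as the redundant. Released structure: two simple spans AC and CE with a hinge at C.
Rotations at C on the released spans (each span's end-slope, ×1/EI):
  span AC: UDL 23.2: wL³/(24EI) = 61.87/EI
  span AC: point load 149 at a = 1.5: Pab(L + a)/(6LEI) = 128/EI
  span CE: point load 104.3 at a = 1.6: Pab(L + b)/(6LEI) = 106.8/EI
  span CE: UDL 6: wL³/(24EI) = 16/EI
  relative rotation θ_0 = (189.9 + 122.8)/EI = 312.7/EI
A unit hogging moment at C produces rotation L₁/(3EI) + L₂/(3EI) = 2.667/EI.
Slope continuity at C: θ_0 = M_C·2.667/EI, so M_C = 312.7/2.667 = 117.3 kN·m (hogging).
Span AC, ΣM about A with M_C applied at C: R_C^{AC}·4 = 409.1 + 117.3, so R_C^{AC} = 131.6 kN and R_A = 241.8 − 131.6 = 110.2 kN.
Span CE, ΣM about E: R_C^{CE}·4 = 298.3 + 117.3, so R_C^{CE} = 103.9 kN and R_E = 128.3 − 103.9 = 24.4 kN.
R_C = 131.6 + 103.9 = 235.5 kN.

R_C = 235.5 kN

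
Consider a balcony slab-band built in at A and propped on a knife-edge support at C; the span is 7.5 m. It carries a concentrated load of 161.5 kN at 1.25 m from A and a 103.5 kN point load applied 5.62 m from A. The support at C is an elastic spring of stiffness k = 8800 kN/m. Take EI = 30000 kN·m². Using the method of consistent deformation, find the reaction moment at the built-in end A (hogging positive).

Choose R_C as the redundant. The primary structure is the cantilever fixed at A.
Downward deflection at the released point C due to the loads:
  point load 161.5 at a = 1.25: Pa²(3L − a)/(6EI) = 893.7/EI
  point load 103.5 at a = 5.62: Pa²(3L − a)/(6EI) = 9197/EI
  δ_0 = 10090/EI
Flexibility coefficient — unit upward force at C: δ_{CC} = L³/(3EI) = 140.6/EI.
With EI = 30000 kN·m²: δ_0 = 0.33635 m and δ_{CC} = 0.004687 m/kN.
Compatibility — the spring shortens by R_C/k under the reaction it provides: δ_0 − R_C·δ_{CC} = R_C/k. With 1/k = 0.000114 m/kN, R_C = δ_0 / (δ_{CC} + 1/k) = 0.33635 / (0.004687 + 0.000114) = 70.06 kN.
Moment equilibrium about A: M_A = Σ(load moments about A) − R_C·L = 783.5 − 70.06×7.5 = 258.1 kN·m.

M_A = 258.1 kN·m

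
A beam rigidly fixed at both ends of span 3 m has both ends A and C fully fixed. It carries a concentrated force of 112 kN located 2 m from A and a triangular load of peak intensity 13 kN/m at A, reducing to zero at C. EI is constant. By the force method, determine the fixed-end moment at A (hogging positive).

Take the two fixed-end moments M_A, M_C as redundants; the released structure is the simple span AC.
On the primary (simply-supported) span, the end slopes from the loading are:
  at A: point load 112 at a = 2: Pab(L + b)/(6LEI) = 49.78/EI
  at C: point load 112 at a = 2: Pab(L + a)/(6LEI) = 62.22/EI
  at A: triangular load, peak 13: w₀L³/(45EI) = 7.8/EI
  at C: triangular load, peak 13: 7w₀L³/(360EI) = 6.825/EI
  θ_A0 = 57.58/EI,  θ_C0 = 69.05/EI
Flexibility coefficients: a unit moment at one end gives L/(3EI) there and L/(6EI) at the far end, so f₁₁ = f₂₂ = 1/EI and f₁₂ = f₂₁ = 0.5/EI.
Compatibility — zero rotation at each built-in end:
  1 M_A + 0.5 M_C = 57.58
  0.5 M_A + 1 M_C = 69.05
Solving the pair gives M_A = 30.74 kN·m and M_C = 53.68 kN·m (hogging).

M_A = 30.74 kN·m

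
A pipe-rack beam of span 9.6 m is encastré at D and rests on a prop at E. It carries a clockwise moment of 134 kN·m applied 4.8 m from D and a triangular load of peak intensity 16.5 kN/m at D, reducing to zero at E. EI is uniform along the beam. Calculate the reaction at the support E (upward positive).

Remove the prop at E; the released (primary) structure is a cantilever built in at D.
Primary-structure tip deflection at E by superposition:
  clockwise couple 134 at a = 4.8: M₀a(2L − a)/(2EI) = 4631/EI
  triangular load, peak 16.5 at the fixed end: w₀L⁴/(30EI) = 4671/EI
  δ_0 = 9302/EI
Flexibility coefficient — unit upward force at E: δ_{EE} = L³/(3EI) = 294.9/EI.
Compatibility at E: δ_0 − R_E·δ_{EE} = 0, so R_E = 9302/294.9 = 31.54 kN.

R_E = 31.54 kN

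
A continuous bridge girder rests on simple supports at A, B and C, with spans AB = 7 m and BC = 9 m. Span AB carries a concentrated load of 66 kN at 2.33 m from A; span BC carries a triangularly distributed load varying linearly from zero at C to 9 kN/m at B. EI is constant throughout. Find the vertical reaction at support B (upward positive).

Insert a hinge at B; M_B is the redundant, and each span becomes simply supported.
End slopes at the hinge B, treating each span as simply supported:
  span AB: point load 66 at a = 2.33: Pab(L + a)/(6LEI) = 159.5/EI
  span BC: triangular load, peak 9: w₀L³/(45EI) = 145.8/EI
  relative rotation θ_0 = (159.5 + 145.8)/EI = 305.3/EI
A unit hogging moment at B produces rotation L₁/(3EI) + L₂/(3EI) = 5.333/EI.
Compatibility: M_B·(L₁+L₂)/(3EI) = θ_0, giving M_B = 57.25 kN·m (hogging).
Span AB, ΣM about A with M_B applied at B: R_B^{AB}·7 = 153.8 + 57.25, so R_B^{AB} = 30.15 kN and R_A = 66 − 30.15 = 35.85 kN.
Span BC, ΣM about C: R_B^{BC}·9 = 243 + 57.25, so R_B^{BC} = 33.36 kN and R_C = 40.5 − 33.36 = 7.139 kN.
R_B = 30.15 + 33.36 = 63.51 kN.

R_B = 63.51 kN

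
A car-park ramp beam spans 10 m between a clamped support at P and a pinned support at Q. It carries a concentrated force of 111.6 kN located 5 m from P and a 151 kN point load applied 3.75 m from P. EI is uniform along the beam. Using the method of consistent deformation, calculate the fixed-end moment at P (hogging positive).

M_P = 496.8 kN·m

Remove the prop at Q; the released (primary) structure is a cantilever built in at P.
Downward deflection at the released point Q due to the loads:
  point load 111.6 at a = 5: Pa²(3L − a)/(6EI) = 11625/EI
  point load 151 at a = 3.75: Pa²(3L − a)/(6EI) = 9290/EI
  δ_0 = 20915/EI
Tip deflection under a unit load at Q: L³/(3EI) = 333.3/EI.
The prop prevents deflection at Q: R_Q = δ_0/δ_{QQ} = 20915/333.3 = 62.75 kN.
Moment equilibrium about P: M_P = Σ(load moments about P) − R_Q·L = 1124 − 62.75×10 = 496.8 kN·m.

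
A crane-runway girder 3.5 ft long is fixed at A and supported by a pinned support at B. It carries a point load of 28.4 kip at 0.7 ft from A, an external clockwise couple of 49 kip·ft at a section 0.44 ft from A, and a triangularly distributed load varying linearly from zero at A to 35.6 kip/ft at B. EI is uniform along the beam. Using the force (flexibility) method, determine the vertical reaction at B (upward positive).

Take the reaction at B as the redundant and release it; the primary structure is a cantilever fixed at A.
Downward deflection at the released point B due to the loads:
  point load 28.4 at a = 0.7: Pa²(3L − a)/(6EI) = 22.73/EI
  clockwise couple 49 at a = 0.44: M₀a(2L − a)/(2EI) = 70.72/EI
  triangular load, peak 35.6 at the free end: 11w₀L⁴/(120EI) = 489.7/EI
  δ_0 = 583.2/EI
Tip deflection under a unit load at B: L³/(3EI) = 14.29/EI.
The prop prevents deflection at B: R_B = δ_0/δ_{BB} = 583.2/14.29 = 40.8 kip.

R_B = 40.8 kip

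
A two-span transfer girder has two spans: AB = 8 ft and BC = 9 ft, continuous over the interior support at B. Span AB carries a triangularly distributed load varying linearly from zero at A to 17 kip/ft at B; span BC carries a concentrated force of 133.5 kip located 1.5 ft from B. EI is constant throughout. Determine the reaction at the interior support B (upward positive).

R_B = 183.8 kip

Take M_B as the redundant. Released structure: two simple spans AB and BC with a hinge at B.
Discontinuity in slope at B on the released structure — sum the simple-span end rotations:
  span AB: triangular load, peak 17: w₀L³/(45EI) = 193.4/EI
  span BC: point load 133.5 at a = 1.5: Pab(L + b)/(6LEI) = 458.9/EI
  relative rotation θ_0 = (193.4 + 458.9)/EI = 652.3/EI
A unit hogging moment at B produces rotation L₁/(3EI) + L₂/(3EI) = 5.667/EI.
Slope continuity at B: θ_0 = M_B·5.667/EI, so M_B = 652.3/5.667 = 115.1 kip·ft (hogging).
Span AB, ΣM about A with M_B applied at B: R_B^{AB}·8 = 362.7 + 115.1, so R_B^{AB} = 59.72 kip and R_A = 68 − 59.72 = 8.277 kip.
Span BC, ΣM about C: R_B^{BC}·9 = 1001 + 115.1, so R_B^{BC} = 124 kip and R_C = 133.5 − 124 = 9.459 kip.
R_B = 59.72 + 124 = 183.8 kip.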